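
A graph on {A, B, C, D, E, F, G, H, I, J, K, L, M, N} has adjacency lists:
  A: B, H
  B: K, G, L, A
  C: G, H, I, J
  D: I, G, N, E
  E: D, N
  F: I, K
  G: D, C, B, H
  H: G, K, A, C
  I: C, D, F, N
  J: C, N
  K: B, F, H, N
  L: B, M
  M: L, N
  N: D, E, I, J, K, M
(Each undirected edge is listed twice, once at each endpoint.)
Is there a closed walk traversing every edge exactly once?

Yes

Degrees: A:2, B:4, C:4, D:4, E:2, F:2, G:4, H:4, I:4, J:2, K:4, L:2, M:2, N:6
All degrees are even and the non-isolated vertices are connected — an Eulerian circuit exists.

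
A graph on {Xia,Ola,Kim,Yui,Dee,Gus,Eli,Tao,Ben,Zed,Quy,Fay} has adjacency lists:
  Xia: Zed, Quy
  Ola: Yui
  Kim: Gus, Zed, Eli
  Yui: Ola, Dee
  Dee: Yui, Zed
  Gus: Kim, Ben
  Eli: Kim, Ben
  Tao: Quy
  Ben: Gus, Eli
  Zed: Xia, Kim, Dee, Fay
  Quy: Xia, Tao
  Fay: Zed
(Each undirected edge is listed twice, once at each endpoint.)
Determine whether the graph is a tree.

No

The graph has 12 vertices and 12 edges.
Connected but with 12 > 11 edges, so it has a cycle and is not a tree.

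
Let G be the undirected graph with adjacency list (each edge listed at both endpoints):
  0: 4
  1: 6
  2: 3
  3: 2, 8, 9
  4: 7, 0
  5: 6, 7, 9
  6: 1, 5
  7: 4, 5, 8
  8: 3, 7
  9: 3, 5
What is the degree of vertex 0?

1

Neighbors of 0: 4.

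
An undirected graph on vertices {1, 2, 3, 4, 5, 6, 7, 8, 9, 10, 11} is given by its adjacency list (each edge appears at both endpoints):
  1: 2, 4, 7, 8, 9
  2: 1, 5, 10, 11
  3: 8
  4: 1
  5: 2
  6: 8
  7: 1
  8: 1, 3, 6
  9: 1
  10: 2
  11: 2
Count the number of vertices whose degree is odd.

10

Degrees: 1:5, 2:4, 3:1, 4:1, 5:1, 6:1, 7:1, 8:3, 9:1, 10:1, 11:1
Odd-degree vertices: 1, 3, 4, 5, 6, 7, 8, 9, 10, 11.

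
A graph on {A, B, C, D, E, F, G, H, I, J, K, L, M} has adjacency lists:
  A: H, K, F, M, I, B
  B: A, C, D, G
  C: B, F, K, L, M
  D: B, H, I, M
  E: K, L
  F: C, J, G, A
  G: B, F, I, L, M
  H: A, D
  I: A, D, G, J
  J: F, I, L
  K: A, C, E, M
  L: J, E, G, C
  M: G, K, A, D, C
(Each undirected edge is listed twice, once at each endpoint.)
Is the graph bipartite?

A-K-M-A is an odd cycle (length 3), and a bipartite graph can contain only even cycles.

No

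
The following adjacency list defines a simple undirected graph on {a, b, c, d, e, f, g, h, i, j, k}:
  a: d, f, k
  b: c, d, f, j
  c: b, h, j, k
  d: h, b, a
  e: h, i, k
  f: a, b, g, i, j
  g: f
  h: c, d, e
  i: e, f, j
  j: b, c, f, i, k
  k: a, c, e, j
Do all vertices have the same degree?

Degrees: a:3, b:4, c:4, d:3, e:3, f:5, g:1, h:3, i:3, j:5, k:4
Degrees are not all equal (e.g. deg(g)=1 but deg(f)=5); not regular.

No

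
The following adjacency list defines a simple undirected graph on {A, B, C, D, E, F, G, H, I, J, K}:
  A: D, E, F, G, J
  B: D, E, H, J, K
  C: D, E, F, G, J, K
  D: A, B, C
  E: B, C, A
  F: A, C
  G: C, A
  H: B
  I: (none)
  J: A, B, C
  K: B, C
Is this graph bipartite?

Yes

Color {D, E, F, G, H, I, J, K} black and {A, B, C} white. No edge joins two same-colored vertices, so the graph is bipartite.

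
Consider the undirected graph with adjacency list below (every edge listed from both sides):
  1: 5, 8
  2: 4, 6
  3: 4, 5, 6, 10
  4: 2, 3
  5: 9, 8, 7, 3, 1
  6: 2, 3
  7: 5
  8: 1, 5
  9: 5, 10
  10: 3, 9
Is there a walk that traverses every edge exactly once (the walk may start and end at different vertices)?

Yes

Degrees: 1:2, 2:2, 3:4, 4:2, 5:5, 6:2, 7:1, 8:2, 9:2, 10:2
Odd-degree vertices: 5, 7 (2 total).
With 2 odd-degree vertices and all edges in one connected piece, an Eulerian trail exists (from 5 to 7).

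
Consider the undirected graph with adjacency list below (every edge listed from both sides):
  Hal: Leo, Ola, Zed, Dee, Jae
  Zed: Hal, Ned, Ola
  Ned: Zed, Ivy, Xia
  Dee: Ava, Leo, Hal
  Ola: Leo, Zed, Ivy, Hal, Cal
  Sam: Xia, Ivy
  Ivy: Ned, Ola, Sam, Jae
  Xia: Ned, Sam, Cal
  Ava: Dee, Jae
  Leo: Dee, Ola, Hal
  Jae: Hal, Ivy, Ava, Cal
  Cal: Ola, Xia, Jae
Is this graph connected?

Starting from Hal and exploring outward reaches every vertex (Hal, Dee, Ola, Jae, Zed, Leo, Ava, Ivy, Cal, Ned, Sam, Xia); the graph is connected.

Yes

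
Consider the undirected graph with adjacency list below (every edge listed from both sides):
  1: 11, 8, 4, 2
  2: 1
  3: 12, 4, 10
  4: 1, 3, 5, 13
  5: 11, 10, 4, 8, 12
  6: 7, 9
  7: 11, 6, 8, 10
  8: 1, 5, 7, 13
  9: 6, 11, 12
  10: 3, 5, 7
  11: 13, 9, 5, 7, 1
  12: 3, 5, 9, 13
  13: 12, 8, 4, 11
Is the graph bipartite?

Partition the vertices as {2, 4, 6, 8, 10, 11, 12} vs {1, 3, 5, 7, 9, 13}. Each listed edge has one endpoint in each part, so the graph is bipartite.

Yes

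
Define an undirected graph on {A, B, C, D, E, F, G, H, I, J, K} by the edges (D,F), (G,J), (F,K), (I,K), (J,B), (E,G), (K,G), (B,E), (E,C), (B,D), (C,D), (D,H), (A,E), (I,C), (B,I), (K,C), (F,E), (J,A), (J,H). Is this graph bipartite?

C-I-K-C is an odd cycle (length 3), and a bipartite graph can contain only even cycles.

No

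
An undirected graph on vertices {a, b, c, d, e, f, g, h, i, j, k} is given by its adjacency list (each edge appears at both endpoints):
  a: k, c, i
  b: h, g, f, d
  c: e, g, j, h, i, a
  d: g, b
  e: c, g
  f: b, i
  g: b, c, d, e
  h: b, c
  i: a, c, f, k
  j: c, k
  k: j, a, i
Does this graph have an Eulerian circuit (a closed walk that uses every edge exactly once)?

No

Degrees: a:3, b:4, c:6, d:2, e:2, f:2, g:4, h:2, i:4, j:2, k:3
a, k have odd degree; an Eulerian circuit needs every degree to be even, so none exists.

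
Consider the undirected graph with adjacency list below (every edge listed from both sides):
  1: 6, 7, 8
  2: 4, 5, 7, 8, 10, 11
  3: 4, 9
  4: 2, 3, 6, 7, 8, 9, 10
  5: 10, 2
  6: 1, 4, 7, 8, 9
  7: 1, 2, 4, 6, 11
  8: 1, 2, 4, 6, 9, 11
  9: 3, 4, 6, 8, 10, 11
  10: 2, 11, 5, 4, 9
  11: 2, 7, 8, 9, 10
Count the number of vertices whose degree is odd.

6

Degrees: 1:3, 2:6, 3:2, 4:7, 5:2, 6:5, 7:5, 8:6, 9:6, 10:5, 11:5
Odd-degree vertices: 1, 4, 6, 7, 10, 11.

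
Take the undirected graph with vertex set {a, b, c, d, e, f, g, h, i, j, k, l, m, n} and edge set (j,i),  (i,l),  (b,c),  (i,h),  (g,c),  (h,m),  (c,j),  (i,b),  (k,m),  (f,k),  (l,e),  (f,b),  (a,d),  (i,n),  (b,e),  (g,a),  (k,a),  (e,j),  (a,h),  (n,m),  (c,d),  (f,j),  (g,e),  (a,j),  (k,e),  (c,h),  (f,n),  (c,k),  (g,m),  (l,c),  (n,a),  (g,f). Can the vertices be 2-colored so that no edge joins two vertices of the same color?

Yes

A valid 2-coloring puts {b, d, g, h, j, k, l, n} on one side and {a, c, e, f, i, m} on the other; every edge crosses between the two sides.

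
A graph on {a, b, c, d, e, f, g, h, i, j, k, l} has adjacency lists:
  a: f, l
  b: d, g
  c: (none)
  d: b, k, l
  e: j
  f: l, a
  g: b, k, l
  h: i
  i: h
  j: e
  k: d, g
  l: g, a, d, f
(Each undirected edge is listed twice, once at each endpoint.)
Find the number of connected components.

Component: {c}
Component: {e, j}
Component: {h, i}
Component: {a, b, d, f, g, k, l}

4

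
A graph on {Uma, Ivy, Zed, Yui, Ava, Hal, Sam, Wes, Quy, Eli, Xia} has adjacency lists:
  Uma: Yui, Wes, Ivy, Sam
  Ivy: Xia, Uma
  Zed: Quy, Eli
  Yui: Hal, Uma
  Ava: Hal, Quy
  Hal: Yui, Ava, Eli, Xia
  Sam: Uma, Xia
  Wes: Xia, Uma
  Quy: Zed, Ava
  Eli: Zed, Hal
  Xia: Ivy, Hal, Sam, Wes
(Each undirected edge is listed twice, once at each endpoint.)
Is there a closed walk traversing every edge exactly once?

Yes

Degrees: Uma:4, Ivy:2, Zed:2, Yui:2, Ava:2, Hal:4, Sam:2, Wes:2, Quy:2, Eli:2, Xia:4
Every vertex has even degree and the edges form a single connected piece, so an Eulerian circuit exists.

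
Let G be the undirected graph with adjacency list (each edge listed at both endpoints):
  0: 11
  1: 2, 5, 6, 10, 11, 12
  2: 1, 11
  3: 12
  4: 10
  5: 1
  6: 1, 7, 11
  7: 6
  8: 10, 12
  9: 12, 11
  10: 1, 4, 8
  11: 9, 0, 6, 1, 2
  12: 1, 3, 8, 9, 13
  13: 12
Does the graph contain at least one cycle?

Yes

The graph has 14 vertices, 17 edges, and 1 connected component.
Since 17 > 14 - 1, a cycle must exist; for instance 11-1-6-11.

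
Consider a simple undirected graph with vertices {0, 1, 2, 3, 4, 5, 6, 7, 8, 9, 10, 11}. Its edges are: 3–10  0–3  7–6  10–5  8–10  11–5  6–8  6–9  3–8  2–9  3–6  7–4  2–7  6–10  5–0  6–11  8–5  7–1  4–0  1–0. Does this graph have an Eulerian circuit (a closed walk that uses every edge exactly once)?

Yes

Degrees: 0:4, 1:2, 2:2, 3:4, 4:2, 5:4, 6:6, 7:4, 8:4, 9:2, 10:4, 11:2
All degrees are even and the non-isolated vertices are connected — an Eulerian circuit exists.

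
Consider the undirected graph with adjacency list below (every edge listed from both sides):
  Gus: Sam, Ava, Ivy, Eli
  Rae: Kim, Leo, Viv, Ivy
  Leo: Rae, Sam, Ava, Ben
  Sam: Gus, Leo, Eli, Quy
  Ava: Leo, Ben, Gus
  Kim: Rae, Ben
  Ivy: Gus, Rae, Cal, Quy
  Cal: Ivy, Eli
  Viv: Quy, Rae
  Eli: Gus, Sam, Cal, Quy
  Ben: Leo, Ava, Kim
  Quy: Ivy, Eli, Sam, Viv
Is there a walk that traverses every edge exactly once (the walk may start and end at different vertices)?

Degrees: Gus:4, Rae:4, Leo:4, Sam:4, Ava:3, Kim:2, Ivy:4, Cal:2, Viv:2, Eli:4, Ben:3, Quy:4
Odd-degree vertices: Ava, Ben (2 total).
The non-isolated vertices are connected and exactly 2 have odd degree, so an Eulerian trail exists (from Ava to Ben).

Yes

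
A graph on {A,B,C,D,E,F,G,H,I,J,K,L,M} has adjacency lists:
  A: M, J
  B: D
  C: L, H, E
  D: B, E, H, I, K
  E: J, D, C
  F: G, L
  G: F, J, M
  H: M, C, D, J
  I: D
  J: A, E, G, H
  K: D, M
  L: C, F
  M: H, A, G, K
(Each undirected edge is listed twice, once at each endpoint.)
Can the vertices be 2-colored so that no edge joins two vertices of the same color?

A valid 2-coloring puts {C, D, F, J, M} on one side and {A, B, E, G, H, I, K, L} on the other; every edge crosses between the two sides.

Yes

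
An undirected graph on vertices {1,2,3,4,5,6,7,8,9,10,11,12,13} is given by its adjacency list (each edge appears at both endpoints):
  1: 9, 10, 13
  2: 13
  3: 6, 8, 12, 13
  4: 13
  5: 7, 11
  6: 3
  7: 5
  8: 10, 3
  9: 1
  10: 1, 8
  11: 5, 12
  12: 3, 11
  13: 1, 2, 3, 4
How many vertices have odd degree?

6

Degrees: 1:3, 2:1, 3:4, 4:1, 5:2, 6:1, 7:1, 8:2, 9:1, 10:2, 11:2, 12:2, 13:4
Odd-degree vertices: 1, 2, 4, 6, 7, 9.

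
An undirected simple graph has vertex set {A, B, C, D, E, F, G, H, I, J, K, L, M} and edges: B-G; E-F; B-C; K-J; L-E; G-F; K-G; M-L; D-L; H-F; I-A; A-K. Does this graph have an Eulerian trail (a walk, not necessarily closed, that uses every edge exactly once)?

Degrees: A:2, B:2, C:1, D:1, E:2, F:3, G:3, H:1, I:1, J:1, K:3, L:3, M:1
Odd-degree vertices: C, D, F, G, H, I, J, K, L, M (10 total).
With 10 odd-degree vertices (more than two), no single trail can use every edge.

No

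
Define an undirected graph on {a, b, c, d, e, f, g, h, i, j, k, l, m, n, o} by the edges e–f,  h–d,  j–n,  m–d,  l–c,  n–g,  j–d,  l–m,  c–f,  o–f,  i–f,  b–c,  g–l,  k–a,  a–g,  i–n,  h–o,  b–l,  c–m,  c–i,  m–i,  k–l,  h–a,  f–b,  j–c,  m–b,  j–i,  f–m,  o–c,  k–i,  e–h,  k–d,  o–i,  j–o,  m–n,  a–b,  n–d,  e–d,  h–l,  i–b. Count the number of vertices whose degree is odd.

8

Degrees: a:4, b:6, c:7, d:6, e:3, f:6, g:3, h:5, i:8, j:5, k:4, l:6, m:7, n:5, o:5
Odd-degree vertices: c, e, g, h, j, m, n, o.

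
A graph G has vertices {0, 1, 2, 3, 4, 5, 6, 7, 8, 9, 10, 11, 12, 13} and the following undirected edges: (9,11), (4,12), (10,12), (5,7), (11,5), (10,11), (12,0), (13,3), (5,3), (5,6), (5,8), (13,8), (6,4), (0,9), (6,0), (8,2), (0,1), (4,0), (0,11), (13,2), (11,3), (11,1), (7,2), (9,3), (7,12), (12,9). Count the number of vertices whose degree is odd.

Degrees: 0:6, 1:2, 2:3, 3:4, 4:3, 5:5, 6:3, 7:3, 8:3, 9:4, 10:2, 11:6, 12:5, 13:3
Odd-degree vertices: 2, 4, 5, 6, 7, 8, 12, 13.

8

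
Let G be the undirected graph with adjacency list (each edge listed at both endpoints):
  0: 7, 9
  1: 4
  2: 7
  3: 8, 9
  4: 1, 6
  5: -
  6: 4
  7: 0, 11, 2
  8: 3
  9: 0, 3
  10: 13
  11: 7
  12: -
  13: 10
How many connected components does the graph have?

Component: {5}
Component: {12}
Component: {10, 13}
Component: {1, 4, 6}
Component: {0, 2, 3, 7, 8, 9, 11}

5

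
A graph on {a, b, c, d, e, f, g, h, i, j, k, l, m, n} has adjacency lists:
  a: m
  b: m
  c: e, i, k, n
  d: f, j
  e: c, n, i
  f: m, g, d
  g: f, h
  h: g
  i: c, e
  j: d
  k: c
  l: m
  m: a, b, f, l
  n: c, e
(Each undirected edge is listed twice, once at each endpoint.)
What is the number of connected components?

2

Component: {c, e, i, k, n}
Component: {a, b, d, f, g, h, j, l, m}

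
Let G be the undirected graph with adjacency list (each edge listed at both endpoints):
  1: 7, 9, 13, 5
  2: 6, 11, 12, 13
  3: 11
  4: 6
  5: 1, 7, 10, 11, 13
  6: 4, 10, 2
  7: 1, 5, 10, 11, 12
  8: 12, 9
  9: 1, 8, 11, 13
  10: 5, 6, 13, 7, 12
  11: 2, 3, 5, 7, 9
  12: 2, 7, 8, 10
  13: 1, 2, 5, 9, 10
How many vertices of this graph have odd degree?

8

Degrees: 1:4, 2:4, 3:1, 4:1, 5:5, 6:3, 7:5, 8:2, 9:4, 10:5, 11:5, 12:4, 13:5
Odd-degree vertices: 3, 4, 5, 6, 7, 10, 11, 13.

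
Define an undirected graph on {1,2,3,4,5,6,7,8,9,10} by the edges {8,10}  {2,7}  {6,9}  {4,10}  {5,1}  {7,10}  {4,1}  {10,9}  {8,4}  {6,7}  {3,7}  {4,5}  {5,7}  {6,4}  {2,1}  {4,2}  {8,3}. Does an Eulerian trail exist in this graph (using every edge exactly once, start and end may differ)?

No

Degrees: 1:3, 2:3, 3:2, 4:6, 5:3, 6:3, 7:5, 8:3, 9:2, 10:4
Odd-degree vertices: 1, 2, 5, 6, 7, 8 (6 total).
With 6 odd-degree vertices (more than two), no single trail can use every edge.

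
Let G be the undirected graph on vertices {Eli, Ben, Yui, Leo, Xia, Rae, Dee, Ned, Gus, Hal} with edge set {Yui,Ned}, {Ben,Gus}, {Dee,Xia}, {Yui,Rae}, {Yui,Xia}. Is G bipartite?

Yes

Color {Eli, Leo, Xia, Rae, Ned, Gus, Hal} black and {Ben, Yui, Dee} white. No edge joins two same-colored vertices, so the graph is bipartite.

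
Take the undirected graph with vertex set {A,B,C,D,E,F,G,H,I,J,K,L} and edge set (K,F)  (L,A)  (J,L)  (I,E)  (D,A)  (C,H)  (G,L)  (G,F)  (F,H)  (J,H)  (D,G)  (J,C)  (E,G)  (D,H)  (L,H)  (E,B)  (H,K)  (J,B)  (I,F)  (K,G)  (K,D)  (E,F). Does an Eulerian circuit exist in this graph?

Degrees: A:2, B:2, C:2, D:4, E:4, F:5, G:5, H:6, I:2, J:4, K:4, L:4
F, G have odd degree; an Eulerian circuit needs every degree to be even, so none exists.

No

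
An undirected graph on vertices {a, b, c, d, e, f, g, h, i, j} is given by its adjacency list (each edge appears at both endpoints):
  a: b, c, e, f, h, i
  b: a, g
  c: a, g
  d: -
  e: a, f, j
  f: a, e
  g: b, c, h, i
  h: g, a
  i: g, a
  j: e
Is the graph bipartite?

The cycle a-f-e-a has length 3, which is odd, so the graph is not bipartite.

No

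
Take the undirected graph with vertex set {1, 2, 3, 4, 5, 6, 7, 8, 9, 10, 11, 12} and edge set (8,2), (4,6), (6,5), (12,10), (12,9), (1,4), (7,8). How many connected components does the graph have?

Component: {3}
Component: {11}
Component: {2, 7, 8}
Component: {9, 10, 12}
Component: {1, 4, 5, 6}

5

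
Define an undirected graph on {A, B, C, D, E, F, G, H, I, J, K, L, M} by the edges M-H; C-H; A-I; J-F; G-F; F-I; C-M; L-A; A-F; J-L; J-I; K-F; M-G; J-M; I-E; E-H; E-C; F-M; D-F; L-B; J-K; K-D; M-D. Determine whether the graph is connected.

Yes

Starting from A and exploring outward reaches every vertex (A, F, L, I, J, G, D, M, K, B, E, C, H); the graph is connected.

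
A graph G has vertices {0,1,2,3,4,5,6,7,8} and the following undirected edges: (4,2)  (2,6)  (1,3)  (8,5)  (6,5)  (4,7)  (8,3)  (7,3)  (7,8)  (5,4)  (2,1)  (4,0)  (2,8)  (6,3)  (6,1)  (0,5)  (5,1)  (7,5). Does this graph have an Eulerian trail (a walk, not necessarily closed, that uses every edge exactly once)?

Yes

Degrees: 0:2, 1:4, 2:4, 3:4, 4:4, 5:6, 6:4, 7:4, 8:4
Odd-degree vertices: none (0 total).
With 0 odd-degree vertices and all edges in one connected piece, an Eulerian trail exists.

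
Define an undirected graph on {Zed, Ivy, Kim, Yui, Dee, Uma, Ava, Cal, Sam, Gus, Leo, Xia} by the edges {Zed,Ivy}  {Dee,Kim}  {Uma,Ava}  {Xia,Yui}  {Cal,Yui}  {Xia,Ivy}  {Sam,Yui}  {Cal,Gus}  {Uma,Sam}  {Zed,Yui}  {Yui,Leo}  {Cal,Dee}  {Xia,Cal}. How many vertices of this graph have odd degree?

6

Degrees: Zed:2, Ivy:2, Kim:1, Yui:5, Dee:2, Uma:2, Ava:1, Cal:4, Sam:2, Gus:1, Leo:1, Xia:3
Odd-degree vertices: Kim, Yui, Ava, Gus, Leo, Xia.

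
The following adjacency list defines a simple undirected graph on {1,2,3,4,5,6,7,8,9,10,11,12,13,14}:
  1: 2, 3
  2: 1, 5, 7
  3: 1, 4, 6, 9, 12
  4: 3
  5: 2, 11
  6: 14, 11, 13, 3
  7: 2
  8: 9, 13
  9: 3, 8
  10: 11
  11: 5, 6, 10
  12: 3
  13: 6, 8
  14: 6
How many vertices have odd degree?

Degrees: 1:2, 2:3, 3:5, 4:1, 5:2, 6:4, 7:1, 8:2, 9:2, 10:1, 11:3, 12:1, 13:2, 14:1
Odd-degree vertices: 2, 3, 4, 7, 10, 11, 12, 14.

8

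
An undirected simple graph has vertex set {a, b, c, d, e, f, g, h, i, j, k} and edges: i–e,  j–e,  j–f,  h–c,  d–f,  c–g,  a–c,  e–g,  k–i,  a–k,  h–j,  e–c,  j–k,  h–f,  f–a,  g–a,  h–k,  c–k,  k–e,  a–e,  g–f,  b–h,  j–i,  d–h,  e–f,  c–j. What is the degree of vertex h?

Neighbors of h: b, c, d, f, j, k.

6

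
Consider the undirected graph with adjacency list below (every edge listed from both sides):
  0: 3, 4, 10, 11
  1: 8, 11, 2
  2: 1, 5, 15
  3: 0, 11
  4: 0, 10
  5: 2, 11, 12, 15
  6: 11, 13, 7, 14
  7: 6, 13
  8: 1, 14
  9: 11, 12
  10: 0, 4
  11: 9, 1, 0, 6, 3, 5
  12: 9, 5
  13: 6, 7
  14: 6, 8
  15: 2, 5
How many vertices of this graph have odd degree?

2

Degrees: 0:4, 1:3, 2:3, 3:2, 4:2, 5:4, 6:4, 7:2, 8:2, 9:2, 10:2, 11:6, 12:2, 13:2, 14:2, 15:2
Odd-degree vertices: 1, 2.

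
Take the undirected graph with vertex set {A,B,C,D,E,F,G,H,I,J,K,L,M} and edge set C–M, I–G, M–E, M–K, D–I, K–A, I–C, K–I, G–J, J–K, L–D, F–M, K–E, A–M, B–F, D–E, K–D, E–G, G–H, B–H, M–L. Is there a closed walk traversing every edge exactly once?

Degrees: A:2, B:2, C:2, D:4, E:4, F:2, G:4, H:2, I:4, J:2, K:6, L:2, M:6
All degrees are even and the non-isolated vertices are connected — an Eulerian circuit exists.

Yes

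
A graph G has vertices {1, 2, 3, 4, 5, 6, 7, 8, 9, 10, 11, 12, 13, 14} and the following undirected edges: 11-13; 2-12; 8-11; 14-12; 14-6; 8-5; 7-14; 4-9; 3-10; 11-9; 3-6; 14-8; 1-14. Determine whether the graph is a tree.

The graph has 14 vertices and 13 edges.
It is connected with exactly 13 edges, hence acyclic — it is a tree.

Yes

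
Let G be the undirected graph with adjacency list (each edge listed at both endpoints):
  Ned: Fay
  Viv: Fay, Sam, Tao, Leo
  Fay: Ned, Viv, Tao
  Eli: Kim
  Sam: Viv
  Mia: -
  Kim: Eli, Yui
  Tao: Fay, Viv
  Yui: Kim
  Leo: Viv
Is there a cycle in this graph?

The graph has 10 vertices, 8 edges, and 3 connected components.
One cycle is Fay-Viv-Tao-Fay.

Yes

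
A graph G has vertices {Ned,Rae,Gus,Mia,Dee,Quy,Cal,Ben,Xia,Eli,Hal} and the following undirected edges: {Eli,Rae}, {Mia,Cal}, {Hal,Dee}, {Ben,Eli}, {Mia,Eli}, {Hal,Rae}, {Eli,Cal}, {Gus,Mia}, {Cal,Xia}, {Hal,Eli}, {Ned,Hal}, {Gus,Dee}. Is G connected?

Component: {Quy}
Component: {Ned, Rae, Gus, Mia, Dee, Cal, Ben, Xia, Eli, Hal}
No edge joins these 2 groups, so the graph is disconnected.

No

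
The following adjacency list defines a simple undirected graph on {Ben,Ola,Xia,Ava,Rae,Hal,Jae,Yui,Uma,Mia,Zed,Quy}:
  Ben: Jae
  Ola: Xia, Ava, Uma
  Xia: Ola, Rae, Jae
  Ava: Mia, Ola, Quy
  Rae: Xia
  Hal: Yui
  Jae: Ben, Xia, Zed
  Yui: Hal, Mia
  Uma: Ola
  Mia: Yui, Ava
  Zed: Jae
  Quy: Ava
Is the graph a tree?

|V| = 12, |E| = 11.
It is connected with exactly 11 edges, hence acyclic — it is a tree.

Yes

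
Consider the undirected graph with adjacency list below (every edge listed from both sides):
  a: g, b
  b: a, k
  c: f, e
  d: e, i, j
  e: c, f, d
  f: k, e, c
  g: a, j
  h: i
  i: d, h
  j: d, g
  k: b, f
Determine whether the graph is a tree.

The graph has 11 vertices and 12 edges.
A tree on 11 vertices has exactly 10 edges; this graph has 12, so it contains a cycle and is not a tree.

No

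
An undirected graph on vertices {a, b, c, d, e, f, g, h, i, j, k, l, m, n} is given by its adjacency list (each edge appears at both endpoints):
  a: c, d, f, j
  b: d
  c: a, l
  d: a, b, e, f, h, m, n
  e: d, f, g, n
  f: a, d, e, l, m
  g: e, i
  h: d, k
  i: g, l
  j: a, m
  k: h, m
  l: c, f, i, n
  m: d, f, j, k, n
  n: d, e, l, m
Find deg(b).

1

Neighbors of b: d.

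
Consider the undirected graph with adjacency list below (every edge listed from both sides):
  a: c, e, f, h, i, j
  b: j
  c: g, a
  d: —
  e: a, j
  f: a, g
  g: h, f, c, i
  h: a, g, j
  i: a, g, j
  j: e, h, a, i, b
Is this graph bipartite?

No

i-a-j-i is an odd cycle (length 3), and a bipartite graph can contain only even cycles.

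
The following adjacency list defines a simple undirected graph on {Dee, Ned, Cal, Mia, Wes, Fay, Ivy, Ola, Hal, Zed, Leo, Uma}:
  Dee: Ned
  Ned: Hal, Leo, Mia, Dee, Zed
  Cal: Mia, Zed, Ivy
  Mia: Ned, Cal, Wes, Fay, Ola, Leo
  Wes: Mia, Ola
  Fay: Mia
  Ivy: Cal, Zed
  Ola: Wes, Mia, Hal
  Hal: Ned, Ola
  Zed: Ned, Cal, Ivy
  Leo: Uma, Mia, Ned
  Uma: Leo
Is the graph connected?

Yes

Starting from Dee and exploring outward reaches every vertex (Dee, Ned, Mia, Hal, Zed, Leo, Cal, Fay, Wes, Ola, Ivy, Uma); the graph is connected.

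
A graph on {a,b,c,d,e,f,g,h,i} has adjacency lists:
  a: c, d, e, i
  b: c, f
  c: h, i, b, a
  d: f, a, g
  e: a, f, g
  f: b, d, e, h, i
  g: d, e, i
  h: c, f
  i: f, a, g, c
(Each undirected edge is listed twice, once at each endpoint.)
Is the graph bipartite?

No

The cycle a-c-i-a has length 3, which is odd, so the graph is not bipartite.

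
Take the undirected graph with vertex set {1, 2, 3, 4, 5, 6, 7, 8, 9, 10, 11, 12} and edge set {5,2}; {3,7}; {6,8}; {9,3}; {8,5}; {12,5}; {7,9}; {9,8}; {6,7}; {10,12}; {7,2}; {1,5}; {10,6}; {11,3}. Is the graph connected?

Component: {4}
Component: {1, 2, 3, 5, 6, 7, 8, 9, 10, 11, 12}
No edge joins these 2 groups, so the graph is disconnected.

No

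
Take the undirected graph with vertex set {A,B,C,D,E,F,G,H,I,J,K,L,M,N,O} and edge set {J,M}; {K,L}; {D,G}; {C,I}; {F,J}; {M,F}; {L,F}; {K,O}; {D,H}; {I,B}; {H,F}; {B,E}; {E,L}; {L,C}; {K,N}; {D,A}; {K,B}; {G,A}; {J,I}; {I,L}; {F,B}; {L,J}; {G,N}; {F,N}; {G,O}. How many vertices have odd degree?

Degrees: A:2, B:4, C:2, D:3, E:2, F:6, G:4, H:2, I:4, J:4, K:4, L:6, M:2, N:3, O:2
Odd-degree vertices: D, N.

2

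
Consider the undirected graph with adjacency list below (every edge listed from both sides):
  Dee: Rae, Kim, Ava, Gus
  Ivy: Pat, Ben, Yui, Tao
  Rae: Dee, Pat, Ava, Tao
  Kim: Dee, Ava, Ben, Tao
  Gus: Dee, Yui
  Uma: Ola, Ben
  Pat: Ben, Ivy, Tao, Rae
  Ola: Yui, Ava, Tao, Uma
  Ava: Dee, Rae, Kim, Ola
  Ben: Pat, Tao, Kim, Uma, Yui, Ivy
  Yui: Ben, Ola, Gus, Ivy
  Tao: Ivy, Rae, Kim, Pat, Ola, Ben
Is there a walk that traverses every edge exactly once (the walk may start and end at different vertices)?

Degrees: Dee:4, Ivy:4, Rae:4, Kim:4, Gus:2, Uma:2, Pat:4, Ola:4, Ava:4, Ben:6, Yui:4, Tao:6
Odd-degree vertices: none (0 total).
With 0 odd-degree vertices and all edges in one connected piece, an Eulerian trail exists.

Yes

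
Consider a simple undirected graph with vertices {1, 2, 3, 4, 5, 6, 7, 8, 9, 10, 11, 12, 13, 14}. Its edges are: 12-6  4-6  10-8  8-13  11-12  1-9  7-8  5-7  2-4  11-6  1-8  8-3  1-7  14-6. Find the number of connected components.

2

Component: {2, 4, 6, 11, 12, 14}
Component: {1, 3, 5, 7, 8, 9, 10, 13}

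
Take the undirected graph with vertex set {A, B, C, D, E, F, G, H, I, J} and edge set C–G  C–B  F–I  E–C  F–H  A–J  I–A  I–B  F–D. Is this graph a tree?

The graph has 10 vertices and 9 edges.
Connected and |E| = |V| - 1, which characterizes a tree.

Yes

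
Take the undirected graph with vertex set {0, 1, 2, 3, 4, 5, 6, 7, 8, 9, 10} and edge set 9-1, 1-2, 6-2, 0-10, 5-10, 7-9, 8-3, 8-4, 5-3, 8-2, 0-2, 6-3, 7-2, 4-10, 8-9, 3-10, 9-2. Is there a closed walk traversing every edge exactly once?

Degrees: 0:2, 1:2, 2:6, 3:4, 4:2, 5:2, 6:2, 7:2, 8:4, 9:4, 10:4
Every vertex has even degree and the edges form a single connected piece, so an Eulerian circuit exists.

Yes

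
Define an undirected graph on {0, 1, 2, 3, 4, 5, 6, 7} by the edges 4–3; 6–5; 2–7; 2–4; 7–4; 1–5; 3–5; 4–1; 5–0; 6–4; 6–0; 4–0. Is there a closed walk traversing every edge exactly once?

Degrees: 0:3, 1:2, 2:2, 3:2, 4:6, 5:4, 6:3, 7:2
0, 6 have odd degree; an Eulerian circuit needs every degree to be even, so none exists.

No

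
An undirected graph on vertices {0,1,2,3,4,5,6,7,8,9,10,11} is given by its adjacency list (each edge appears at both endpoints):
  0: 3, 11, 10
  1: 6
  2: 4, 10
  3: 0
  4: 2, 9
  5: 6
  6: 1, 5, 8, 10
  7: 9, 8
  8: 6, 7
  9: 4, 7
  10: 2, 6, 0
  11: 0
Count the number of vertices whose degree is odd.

6

Degrees: 0:3, 1:1, 2:2, 3:1, 4:2, 5:1, 6:4, 7:2, 8:2, 9:2, 10:3, 11:1
Odd-degree vertices: 0, 1, 3, 5, 10, 11.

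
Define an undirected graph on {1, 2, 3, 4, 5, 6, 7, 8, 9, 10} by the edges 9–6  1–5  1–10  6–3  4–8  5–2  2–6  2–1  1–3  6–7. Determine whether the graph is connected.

No

Component: {4, 8}
Component: {1, 2, 3, 5, 6, 7, 9, 10}
No edge joins these 2 groups, so the graph is disconnected.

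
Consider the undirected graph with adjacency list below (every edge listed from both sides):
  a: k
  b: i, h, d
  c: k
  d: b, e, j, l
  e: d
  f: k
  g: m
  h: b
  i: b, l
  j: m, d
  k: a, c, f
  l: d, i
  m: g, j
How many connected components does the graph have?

Component: {a, c, f, k}
Component: {b, d, e, g, h, i, j, l, m}

2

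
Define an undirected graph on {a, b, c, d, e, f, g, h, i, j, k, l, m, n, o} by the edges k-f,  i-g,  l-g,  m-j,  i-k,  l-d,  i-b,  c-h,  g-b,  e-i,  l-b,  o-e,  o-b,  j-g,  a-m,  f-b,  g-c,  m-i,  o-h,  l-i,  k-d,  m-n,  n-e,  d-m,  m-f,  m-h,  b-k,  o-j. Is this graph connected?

Yes

Starting from a and exploring outward reaches every vertex (a, m, h, f, i, n, d, j, o, c, k, b, l, e, g); the graph is connected.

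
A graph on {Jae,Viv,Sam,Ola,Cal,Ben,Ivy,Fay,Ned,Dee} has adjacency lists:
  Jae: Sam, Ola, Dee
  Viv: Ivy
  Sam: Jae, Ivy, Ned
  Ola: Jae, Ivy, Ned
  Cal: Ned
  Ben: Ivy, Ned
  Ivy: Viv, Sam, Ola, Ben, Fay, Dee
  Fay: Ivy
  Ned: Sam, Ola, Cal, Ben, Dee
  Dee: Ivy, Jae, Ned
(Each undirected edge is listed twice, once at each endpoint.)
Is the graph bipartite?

Yes

A valid 2-coloring puts {Viv, Sam, Ola, Cal, Ben, Fay, Dee} on one side and {Jae, Ivy, Ned} on the other; every edge crosses between the two sides.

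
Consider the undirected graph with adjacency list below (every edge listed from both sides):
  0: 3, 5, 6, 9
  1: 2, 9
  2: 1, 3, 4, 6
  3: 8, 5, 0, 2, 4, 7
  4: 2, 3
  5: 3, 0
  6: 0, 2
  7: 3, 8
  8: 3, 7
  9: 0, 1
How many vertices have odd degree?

Degrees: 0:4, 1:2, 2:4, 3:6, 4:2, 5:2, 6:2, 7:2, 8:2, 9:2
Odd-degree vertices: none.

0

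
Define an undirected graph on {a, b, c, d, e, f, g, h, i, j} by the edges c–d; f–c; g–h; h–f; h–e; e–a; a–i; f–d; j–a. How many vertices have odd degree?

6

Degrees: a:3, b:0, c:2, d:2, e:2, f:3, g:1, h:3, i:1, j:1
Odd-degree vertices: a, f, g, h, i, j.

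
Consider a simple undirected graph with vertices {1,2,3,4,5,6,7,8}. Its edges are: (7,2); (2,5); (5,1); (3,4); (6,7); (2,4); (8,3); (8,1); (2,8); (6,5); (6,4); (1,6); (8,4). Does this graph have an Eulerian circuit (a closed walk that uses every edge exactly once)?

Degrees: 1:3, 2:4, 3:2, 4:4, 5:3, 6:4, 7:2, 8:4
1, 5 have odd degree; an Eulerian circuit needs every degree to be even, so none exists.

No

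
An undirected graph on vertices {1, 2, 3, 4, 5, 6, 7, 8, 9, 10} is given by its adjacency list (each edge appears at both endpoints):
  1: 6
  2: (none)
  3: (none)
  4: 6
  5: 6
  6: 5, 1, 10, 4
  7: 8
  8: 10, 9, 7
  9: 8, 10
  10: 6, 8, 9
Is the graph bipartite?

8-9-10-8 is an odd cycle (length 3), and a bipartite graph can contain only even cycles.

No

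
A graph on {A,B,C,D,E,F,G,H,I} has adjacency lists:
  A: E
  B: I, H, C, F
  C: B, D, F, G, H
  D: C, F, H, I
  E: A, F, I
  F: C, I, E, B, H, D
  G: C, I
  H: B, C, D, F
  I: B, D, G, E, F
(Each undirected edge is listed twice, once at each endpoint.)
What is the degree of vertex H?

4

Neighbors of H: B, C, D, F.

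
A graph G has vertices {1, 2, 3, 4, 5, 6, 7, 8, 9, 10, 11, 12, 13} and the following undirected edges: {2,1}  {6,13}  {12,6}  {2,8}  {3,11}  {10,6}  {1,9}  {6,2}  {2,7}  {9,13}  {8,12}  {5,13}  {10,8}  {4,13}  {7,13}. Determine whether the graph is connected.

Component: {3, 11}
Component: {1, 2, 4, 5, 6, 7, 8, 9, 10, 12, 13}
No edge joins these 2 groups, so the graph is disconnected.

No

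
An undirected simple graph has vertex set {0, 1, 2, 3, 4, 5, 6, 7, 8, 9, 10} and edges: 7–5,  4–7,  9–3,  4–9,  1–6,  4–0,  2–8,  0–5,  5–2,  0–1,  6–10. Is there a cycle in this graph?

Yes

The graph has 11 vertices, 11 edges, and 1 connected component.
Since 11 > 11 - 1, a cycle must exist; for instance 0-5-7-4-0.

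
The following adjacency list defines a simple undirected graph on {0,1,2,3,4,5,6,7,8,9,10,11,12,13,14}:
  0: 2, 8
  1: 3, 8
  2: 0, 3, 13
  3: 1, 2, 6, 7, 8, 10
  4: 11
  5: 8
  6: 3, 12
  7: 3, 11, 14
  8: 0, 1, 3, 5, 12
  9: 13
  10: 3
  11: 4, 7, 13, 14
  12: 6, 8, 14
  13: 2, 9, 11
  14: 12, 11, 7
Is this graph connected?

Yes

Starting from 0 and exploring outward reaches every vertex (0, 8, 2, 3, 5, 12, 1, 13, 7, 6, 10, 14, 11, 9, 4); the graph is connected.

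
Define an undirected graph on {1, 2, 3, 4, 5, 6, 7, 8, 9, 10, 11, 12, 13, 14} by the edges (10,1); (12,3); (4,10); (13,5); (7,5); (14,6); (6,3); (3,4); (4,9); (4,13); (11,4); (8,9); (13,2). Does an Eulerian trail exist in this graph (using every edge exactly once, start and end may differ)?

Degrees: 1:1, 2:1, 3:3, 4:5, 5:2, 6:2, 7:1, 8:1, 9:2, 10:2, 11:1, 12:1, 13:3, 14:1
Odd-degree vertices: 1, 2, 3, 4, 7, 8, 11, 12, 13, 14 (10 total).
With 10 odd-degree vertices (more than two), no single trail can use every edge.

No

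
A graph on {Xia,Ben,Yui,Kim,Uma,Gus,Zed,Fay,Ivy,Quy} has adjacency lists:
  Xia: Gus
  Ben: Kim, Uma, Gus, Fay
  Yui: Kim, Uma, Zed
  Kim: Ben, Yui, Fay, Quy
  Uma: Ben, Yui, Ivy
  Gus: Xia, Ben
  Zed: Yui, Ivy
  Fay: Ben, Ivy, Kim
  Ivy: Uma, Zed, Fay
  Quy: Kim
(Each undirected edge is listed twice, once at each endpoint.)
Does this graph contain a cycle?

The graph has 10 vertices, 13 edges, and 1 connected component.
One cycle is Ben-Kim-Yui-Uma-Ben.

Yes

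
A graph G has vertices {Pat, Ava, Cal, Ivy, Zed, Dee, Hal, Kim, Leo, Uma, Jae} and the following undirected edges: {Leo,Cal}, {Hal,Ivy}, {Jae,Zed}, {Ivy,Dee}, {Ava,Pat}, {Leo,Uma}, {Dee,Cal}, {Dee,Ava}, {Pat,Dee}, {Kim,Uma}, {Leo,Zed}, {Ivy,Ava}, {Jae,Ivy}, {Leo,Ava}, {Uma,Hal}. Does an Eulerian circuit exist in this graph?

Degrees: Pat:2, Ava:4, Cal:2, Ivy:4, Zed:2, Dee:4, Hal:2, Kim:1, Leo:4, Uma:3, Jae:2
Kim, Uma have odd degree; an Eulerian circuit needs every degree to be even, so none exists.

No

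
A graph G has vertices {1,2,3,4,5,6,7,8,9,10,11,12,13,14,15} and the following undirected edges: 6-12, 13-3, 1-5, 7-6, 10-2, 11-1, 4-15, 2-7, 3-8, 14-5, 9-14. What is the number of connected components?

Component: {4, 15}
Component: {3, 8, 13}
Component: {1, 5, 9, 11, 14}
Component: {2, 6, 7, 10, 12}

4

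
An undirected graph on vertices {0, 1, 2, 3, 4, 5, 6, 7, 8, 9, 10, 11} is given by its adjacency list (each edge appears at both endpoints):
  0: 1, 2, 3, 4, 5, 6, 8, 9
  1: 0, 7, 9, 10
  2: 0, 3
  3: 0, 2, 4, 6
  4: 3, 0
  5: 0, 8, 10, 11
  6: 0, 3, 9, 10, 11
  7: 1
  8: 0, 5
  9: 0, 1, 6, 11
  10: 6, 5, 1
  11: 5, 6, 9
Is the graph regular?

Degrees: 0:8, 1:4, 2:2, 3:4, 4:2, 5:4, 6:5, 7:1, 8:2, 9:4, 10:3, 11:3
Vertex 7 has degree 1 while 0 has degree 8, so the graph is not regular.

No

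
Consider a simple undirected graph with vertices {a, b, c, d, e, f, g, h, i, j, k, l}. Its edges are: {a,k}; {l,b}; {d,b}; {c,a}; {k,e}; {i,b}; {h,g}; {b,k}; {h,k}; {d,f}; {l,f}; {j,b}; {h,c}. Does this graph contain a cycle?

The graph has 12 vertices, 13 edges, and 1 connected component.
Since 13 > 12 - 1, a cycle must exist; for instance b-l-f-d-b.

Yes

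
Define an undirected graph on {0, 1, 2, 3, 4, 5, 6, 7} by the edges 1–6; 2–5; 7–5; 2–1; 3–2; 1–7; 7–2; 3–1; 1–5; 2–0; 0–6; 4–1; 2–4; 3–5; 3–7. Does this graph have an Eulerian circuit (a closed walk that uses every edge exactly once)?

Degrees: 0:2, 1:6, 2:6, 3:4, 4:2, 5:4, 6:2, 7:4
All degrees are even and the non-isolated vertices are connected — an Eulerian circuit exists.

Yes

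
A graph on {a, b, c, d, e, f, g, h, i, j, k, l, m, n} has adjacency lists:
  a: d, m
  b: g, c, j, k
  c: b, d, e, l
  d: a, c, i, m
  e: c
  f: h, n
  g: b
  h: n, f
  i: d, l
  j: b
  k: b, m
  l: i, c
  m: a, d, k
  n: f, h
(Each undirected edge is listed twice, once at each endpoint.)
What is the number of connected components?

Component: {f, h, n}
Component: {a, b, c, d, e, g, i, j, k, l, m}

2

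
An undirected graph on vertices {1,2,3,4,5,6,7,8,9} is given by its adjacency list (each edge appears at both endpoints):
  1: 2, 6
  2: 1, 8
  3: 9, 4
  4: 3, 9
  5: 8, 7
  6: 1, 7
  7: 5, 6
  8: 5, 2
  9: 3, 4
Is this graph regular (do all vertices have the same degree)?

Degrees: 1:2, 2:2, 3:2, 4:2, 5:2, 6:2, 7:2, 8:2, 9:2
Every vertex has degree 2, so the graph is 2-regular.

Yes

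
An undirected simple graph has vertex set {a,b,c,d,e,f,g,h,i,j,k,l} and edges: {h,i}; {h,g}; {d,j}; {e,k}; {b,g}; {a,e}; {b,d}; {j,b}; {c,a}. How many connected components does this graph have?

Component: {f}
Component: {l}
Component: {a, c, e, k}
Component: {b, d, g, h, i, j}

4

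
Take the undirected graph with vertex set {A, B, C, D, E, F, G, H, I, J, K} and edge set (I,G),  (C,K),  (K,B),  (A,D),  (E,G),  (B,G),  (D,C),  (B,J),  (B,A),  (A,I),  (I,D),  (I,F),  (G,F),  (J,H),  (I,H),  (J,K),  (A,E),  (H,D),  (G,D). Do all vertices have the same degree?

No

Degrees: A:4, B:4, C:2, D:5, E:2, F:2, G:5, H:3, I:5, J:3, K:3
Vertex C has degree 2 while D has degree 5, so the graph is not regular.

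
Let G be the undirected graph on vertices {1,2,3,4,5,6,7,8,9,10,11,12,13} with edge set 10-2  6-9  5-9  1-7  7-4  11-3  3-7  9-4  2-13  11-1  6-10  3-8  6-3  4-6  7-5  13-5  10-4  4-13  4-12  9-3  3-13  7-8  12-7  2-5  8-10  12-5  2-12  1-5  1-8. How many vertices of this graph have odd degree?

Degrees: 1:4, 2:4, 3:6, 4:6, 5:6, 6:4, 7:6, 8:4, 9:4, 10:4, 11:2, 12:4, 13:4
Odd-degree vertices: none.

0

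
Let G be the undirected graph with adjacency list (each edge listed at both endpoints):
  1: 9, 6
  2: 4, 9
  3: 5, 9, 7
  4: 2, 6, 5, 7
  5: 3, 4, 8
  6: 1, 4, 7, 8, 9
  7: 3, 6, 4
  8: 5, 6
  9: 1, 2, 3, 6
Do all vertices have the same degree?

No

Degrees: 1:2, 2:2, 3:3, 4:4, 5:3, 6:5, 7:3, 8:2, 9:4
Degrees are not all equal (e.g. deg(1)=2 but deg(6)=5); not regular.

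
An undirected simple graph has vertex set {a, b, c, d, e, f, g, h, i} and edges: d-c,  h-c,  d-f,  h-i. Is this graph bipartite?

Color {a, b, d, e, g, h} black and {c, f, i} white. No edge joins two same-colored vertices, so the graph is bipartite.

Yes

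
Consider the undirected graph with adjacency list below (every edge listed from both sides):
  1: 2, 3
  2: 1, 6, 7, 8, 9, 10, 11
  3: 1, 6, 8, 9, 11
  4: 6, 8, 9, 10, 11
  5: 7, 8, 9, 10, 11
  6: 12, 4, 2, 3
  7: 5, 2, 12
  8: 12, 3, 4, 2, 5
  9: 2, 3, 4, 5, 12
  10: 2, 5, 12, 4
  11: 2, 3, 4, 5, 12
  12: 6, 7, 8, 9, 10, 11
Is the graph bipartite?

A valid 2-coloring puts {2, 3, 4, 5, 12} on one side and {1, 6, 7, 8, 9, 10, 11} on the other; every edge crosses between the two sides.

Yes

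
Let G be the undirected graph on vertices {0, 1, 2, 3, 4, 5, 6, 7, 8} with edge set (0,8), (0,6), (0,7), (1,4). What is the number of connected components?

Component: {2}
Component: {3}
Component: {5}
Component: {1, 4}
Component: {0, 6, 7, 8}

5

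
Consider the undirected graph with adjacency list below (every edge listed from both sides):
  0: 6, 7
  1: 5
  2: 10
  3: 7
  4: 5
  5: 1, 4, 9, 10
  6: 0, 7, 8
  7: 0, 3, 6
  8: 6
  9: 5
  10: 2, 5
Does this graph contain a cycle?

Yes

The graph has 11 vertices, 10 edges, and 2 connected components.
Since 10 > 11 - 2, a cycle must exist; for instance 0-7-6-0.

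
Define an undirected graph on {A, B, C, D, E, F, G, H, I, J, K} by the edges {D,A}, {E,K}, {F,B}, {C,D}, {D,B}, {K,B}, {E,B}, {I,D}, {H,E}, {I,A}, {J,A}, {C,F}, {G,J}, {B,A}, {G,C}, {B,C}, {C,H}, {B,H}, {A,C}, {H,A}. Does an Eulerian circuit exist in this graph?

No

Degrees: A:6, B:7, C:6, D:4, E:3, F:2, G:2, H:4, I:2, J:2, K:2
Vertices with odd degree: B, E. An Eulerian circuit requires all degrees even.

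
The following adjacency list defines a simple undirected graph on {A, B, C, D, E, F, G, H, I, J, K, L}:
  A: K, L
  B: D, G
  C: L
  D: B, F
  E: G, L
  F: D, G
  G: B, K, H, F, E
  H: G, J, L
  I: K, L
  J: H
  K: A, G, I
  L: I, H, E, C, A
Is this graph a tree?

No

The graph has 12 vertices and 15 edges.
A tree on 12 vertices has exactly 11 edges; this graph has 15, so it contains a cycle and is not a tree.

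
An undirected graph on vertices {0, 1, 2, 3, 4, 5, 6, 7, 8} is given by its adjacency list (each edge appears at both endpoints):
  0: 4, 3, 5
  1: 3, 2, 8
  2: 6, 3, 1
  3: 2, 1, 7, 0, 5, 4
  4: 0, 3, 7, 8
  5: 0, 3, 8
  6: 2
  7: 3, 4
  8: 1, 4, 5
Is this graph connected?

Starting from 0 and exploring outward reaches every vertex (0, 4, 3, 5, 7, 8, 1, 2, 6); the graph is connected.

Yes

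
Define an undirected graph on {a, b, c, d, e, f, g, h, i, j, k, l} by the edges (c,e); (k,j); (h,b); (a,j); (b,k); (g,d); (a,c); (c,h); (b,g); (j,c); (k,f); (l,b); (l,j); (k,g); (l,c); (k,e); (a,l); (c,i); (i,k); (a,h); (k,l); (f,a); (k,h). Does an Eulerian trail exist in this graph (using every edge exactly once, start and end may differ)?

No

Degrees: a:5, b:4, c:6, d:1, e:2, f:2, g:3, h:4, i:2, j:4, k:8, l:5
Odd-degree vertices: a, d, g, l (4 total).
With 4 odd-degree vertices (more than two), no single trail can use every edge.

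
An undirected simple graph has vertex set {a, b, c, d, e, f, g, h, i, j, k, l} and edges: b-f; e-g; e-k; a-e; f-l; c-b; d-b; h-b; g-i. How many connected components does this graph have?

3

Component: {j}
Component: {a, e, g, i, k}
Component: {b, c, d, f, h, l}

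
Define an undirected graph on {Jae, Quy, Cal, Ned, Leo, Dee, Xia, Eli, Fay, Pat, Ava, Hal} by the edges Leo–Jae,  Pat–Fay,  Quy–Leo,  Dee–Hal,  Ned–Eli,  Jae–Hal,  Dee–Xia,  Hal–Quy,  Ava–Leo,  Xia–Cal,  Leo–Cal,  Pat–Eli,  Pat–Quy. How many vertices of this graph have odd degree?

Degrees: Jae:2, Quy:3, Cal:2, Ned:1, Leo:4, Dee:2, Xia:2, Eli:2, Fay:1, Pat:3, Ava:1, Hal:3
Odd-degree vertices: Quy, Ned, Fay, Pat, Ava, Hal.

6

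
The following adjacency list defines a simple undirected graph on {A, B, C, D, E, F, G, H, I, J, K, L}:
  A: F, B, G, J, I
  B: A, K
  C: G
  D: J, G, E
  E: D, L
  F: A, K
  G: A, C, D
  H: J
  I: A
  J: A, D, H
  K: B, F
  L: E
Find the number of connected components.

1

Component: {A, B, C, D, E, F, G, H, I, J, K, L}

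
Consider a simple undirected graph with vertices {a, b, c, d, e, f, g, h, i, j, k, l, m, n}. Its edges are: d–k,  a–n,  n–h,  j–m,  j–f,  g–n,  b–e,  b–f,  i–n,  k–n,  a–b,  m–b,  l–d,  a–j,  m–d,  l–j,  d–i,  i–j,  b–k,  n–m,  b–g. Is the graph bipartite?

Yes

Color {b, c, d, j, n} black and {a, e, f, g, h, i, k, l, m} white. No edge joins two same-colored vertices, so the graph is bipartite.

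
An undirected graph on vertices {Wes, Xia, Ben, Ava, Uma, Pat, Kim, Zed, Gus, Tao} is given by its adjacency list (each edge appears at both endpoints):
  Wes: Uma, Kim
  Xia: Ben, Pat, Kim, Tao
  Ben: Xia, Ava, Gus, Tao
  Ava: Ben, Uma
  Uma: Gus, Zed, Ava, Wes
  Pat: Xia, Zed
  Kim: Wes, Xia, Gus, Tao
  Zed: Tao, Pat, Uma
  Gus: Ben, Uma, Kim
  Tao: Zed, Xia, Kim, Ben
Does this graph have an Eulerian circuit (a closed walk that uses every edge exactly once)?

No

Degrees: Wes:2, Xia:4, Ben:4, Ava:2, Uma:4, Pat:2, Kim:4, Zed:3, Gus:3, Tao:4
Zed, Gus have odd degree; an Eulerian circuit needs every degree to be even, so none exists.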